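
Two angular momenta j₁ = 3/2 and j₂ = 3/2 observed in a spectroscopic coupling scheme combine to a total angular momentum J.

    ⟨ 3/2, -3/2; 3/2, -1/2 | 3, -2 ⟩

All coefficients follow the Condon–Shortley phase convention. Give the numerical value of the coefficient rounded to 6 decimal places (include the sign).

+0.707107

triangle: 0!·3!·3!/7! = 36/5040
(j±m)!: 0!·3!·1!·2!·1!·5! = 1440
prefactor² = (2J+1)·Δ·N² = 72
  k=0: +1/(0!·0!·3!·1!·0!·2!) = 1/12
Σ = 1/12  ⇒  CG² = 72·(1/12)² = 1/2
CG = +√(1/2) = +0.707107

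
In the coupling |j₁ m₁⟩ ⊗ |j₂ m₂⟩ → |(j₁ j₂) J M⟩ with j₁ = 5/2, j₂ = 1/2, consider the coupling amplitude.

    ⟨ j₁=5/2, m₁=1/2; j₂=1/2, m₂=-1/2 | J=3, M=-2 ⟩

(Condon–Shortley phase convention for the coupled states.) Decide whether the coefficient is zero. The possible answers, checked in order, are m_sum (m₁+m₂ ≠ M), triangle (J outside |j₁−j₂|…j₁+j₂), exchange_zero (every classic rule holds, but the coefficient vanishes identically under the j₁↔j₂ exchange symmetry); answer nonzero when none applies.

m-sum: m₁+m₂ = 1/2+(-1/2) = 0, M = -2  ✗ ⇒ coefficient is 0

m_sum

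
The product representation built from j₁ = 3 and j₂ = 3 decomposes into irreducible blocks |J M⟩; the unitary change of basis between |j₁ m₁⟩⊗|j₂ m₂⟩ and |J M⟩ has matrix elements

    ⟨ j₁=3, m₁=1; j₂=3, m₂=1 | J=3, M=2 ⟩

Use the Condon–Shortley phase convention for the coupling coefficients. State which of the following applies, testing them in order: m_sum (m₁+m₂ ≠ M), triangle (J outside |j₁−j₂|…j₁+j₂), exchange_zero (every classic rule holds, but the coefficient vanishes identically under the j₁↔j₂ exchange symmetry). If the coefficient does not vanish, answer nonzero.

exchange_zero

m-sum: m₁+m₂ = 1+1 = 2, M = 2  ✓
triangle: |j₁−j₂| = 0 ≤ J = 3 ≤ j₁+j₂ = 6  ✓
exchange: j₁=j₂ and m₁=m₂, and (−1)^(j₁+j₂−J) = (−1)^3 = −1 forces ⟨j₁m₁;j₂m₂|JM⟩ = −⟨j₂m₂;j₁m₁|JM⟩ = −⟨j₁m₁;j₂m₂|JM⟩ ⇒ the coefficient vanishes identically
Racah sum check: Σ_k collapses to 0 ⇒ CG = 0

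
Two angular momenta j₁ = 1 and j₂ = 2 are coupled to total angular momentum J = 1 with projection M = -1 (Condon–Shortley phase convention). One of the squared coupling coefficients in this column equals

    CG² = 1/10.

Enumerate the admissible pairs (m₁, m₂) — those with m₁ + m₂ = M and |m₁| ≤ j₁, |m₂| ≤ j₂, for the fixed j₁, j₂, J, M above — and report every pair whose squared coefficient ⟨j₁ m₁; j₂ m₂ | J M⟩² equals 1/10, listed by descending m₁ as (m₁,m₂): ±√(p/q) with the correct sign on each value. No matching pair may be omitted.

(-1,0): +√(1/10)

Admissible pairs with m₁+m₂ = M = -1: (-1,0), (0,-1), (1,-2)
  (m₁,m₂)=(1,-2): CG² = 3/5, CG = +√(3/5)
  (m₁,m₂)=(0,-1): CG² = 3/10, CG = −√(3/10)
  (m₁,m₂)=(-1,0): CG² = 1/10, CG = +√(1/10)   ← matches the target
Pairs with CG² = 1/10: (-1,0): +√(1/10)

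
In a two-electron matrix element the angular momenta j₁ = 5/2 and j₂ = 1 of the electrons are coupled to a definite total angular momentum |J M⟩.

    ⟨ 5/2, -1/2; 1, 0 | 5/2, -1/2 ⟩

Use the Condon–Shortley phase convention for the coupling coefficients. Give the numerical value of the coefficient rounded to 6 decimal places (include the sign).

-0.169031

triangle: 1!·4!·1!/7! = 24/5040
(j±m)!: 2!·3!·1!·1!·2!·3! = 144
prefactor² = (2J+1)·Δ·N² = 144/35
  k=0: +1/(0!·1!·3!·1!·1!·0!) = 1/6
  k=1: −1/(1!·0!·2!·0!·2!·1!) = -1/4
Σ = -1/12  ⇒  CG² = 144/35·(-1/12)² = 1/35
CG = −√(1/35) = -0.169031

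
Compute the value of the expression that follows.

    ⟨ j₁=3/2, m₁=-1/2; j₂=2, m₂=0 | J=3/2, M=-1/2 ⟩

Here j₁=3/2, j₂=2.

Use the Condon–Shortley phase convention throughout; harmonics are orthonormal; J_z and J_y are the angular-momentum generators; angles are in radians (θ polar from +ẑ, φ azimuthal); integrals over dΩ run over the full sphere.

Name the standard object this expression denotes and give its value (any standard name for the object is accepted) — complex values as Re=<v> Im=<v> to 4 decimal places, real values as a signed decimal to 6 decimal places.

Clebsch–Gordan coefficient, −√(1/5) ≈ -0.447214

This is a Clebsch–Gordan (vector-coupling) coefficient.
√[4·2!1!2!/6! · 1!2!2!2!1!2!] = √(16/45)
  +(−1)^1/∏(1,1,1,1,0,1)! = -1  (running -1)
  +(−1)^2/∏(2,0,0,0,1,2)! = 1/4  (running -3/4)
⟨..|..⟩ = √(16/45)·(-3/4) = -0.447214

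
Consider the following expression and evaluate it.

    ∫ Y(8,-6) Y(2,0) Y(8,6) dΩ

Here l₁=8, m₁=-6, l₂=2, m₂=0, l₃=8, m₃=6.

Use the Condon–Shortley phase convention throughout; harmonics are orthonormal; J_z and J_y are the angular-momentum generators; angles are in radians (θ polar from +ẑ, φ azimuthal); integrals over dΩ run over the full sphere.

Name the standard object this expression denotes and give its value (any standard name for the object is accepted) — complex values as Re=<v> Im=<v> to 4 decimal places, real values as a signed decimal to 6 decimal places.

Gaunt coefficient, -0.079678

This is a Gaunt coefficient — the integral of a triple product of spherical harmonics over the sphere.
Rules hold: Σm=0, L=18 even, 6≤8≤10.
N = 17·5·17 = 1445
Δ = 2!·14!·2!/19! = 1/348840
Racah Σ t=0..2: t=0:+1/116121600 t=1:−1/25401600 t=2:+1/116121600 = -1/45158400
⇒ 3j(8 2 8; 0 0 0)² = 24/1615, sgn -1
Racah Σ t=0..2: t=0:+1/348713164800 t=1:−1/6227020800 t=2:+1/3832012800 = 1/9686476800
⇒ 3j(8 2 8; -6 0 6)² = 6/1615, sgn +1
4πI² = N·(3j₀)²·(3jₘ)² = 144/1805
I = -1·√(0.0797784/4π) = -0.07967787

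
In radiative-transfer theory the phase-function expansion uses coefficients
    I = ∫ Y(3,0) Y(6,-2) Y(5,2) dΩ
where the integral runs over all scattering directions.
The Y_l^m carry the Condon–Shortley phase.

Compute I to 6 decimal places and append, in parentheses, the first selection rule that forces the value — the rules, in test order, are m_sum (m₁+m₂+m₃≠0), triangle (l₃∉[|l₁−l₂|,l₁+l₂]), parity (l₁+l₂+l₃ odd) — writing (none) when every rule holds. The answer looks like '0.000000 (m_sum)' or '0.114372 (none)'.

0.058844 (none)

Rules hold: Σm=0, L=14 even, 3≤5≤9.
N = 7·13·11 = 1001
Δ = 4!·2!·8!/15! = 1/675675
Racah Σ t=1..3: t=1:−1/8640 t=2:+1/2304 t=3:−1/8640 = 7/34560
⇒ 3j(3 6 5; 0 0 0)² = 7/429, sgn -1
Racah Σ t=1..3: t=1:−1/8640 t=2:+1/5760 t=3:−1/60480 = 1/24192
⇒ 3j(3 6 5; 0 -2 2)² = 8/3003, sgn -1
4πI² = N·(3j₀)²·(3jₘ)² = 56/1287
I = +1·√(0.043512/4π) = 0.05884368
No selection rule forces the value: the integral is nonzero (none).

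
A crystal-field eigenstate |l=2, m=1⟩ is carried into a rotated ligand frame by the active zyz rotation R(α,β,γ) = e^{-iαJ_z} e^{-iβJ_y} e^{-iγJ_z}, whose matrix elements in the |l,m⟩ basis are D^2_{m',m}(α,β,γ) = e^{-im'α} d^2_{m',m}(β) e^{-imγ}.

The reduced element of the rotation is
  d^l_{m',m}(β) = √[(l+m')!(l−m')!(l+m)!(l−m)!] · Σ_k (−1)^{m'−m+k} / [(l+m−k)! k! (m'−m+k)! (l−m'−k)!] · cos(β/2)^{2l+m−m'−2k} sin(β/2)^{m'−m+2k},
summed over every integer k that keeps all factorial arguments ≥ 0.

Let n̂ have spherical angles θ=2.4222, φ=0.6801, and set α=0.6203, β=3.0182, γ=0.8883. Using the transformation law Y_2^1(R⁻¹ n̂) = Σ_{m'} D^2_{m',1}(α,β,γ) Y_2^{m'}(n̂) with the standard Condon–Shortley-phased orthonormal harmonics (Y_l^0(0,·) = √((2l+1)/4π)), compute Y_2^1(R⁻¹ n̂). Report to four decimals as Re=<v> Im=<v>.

Need the full column D^2_{m',1} for m'=−2..2 at α=0.6203, β=3.0182, γ=0.8883.
cos(β/2)=0.061657, sin(β/2)=0.998097
d^2_{-2,1}: single k=3 term ⇒ +0.122612;  D = +0.115081+0.042308i
d^2_{-1,1}: k∈[2..3] ⇒ +0.011361 -0.992411 = -0.981050;  D = -0.946029+0.259785i
d^2_{0,1}: k∈[1..2] ⇒ +0.000573 -0.150168 = -0.149595;  D = -0.094354+0.116086i
d^2_{1,1}: k∈[0..1] ⇒ +0.000014 -0.011361 = -0.011347;  D = -0.000705+0.011325i
d^2_{2,1}: single k=0 term ⇒ -0.000468;  D = +0.000248+0.000397i
Y_2^{m'}(θ=2.4222,φ=0.6801) and Σ D·Y over m':
  (+0.1151+0.0423i)·(+0.0351-0.1640i)  (-0.9460+0.2598i)·(-0.2977+0.2408i)  (-0.0944+0.1161i)·(+0.2200+0.0000i)  (-0.0007+0.0113i)·(+0.2977+0.2408i)  (+0.0002+0.0004i)·(+0.0351+0.1640i)
Y_2^1(R⁻¹ n̂) = +0.206319-0.293749i

Re=0.2063 Im=-0.2937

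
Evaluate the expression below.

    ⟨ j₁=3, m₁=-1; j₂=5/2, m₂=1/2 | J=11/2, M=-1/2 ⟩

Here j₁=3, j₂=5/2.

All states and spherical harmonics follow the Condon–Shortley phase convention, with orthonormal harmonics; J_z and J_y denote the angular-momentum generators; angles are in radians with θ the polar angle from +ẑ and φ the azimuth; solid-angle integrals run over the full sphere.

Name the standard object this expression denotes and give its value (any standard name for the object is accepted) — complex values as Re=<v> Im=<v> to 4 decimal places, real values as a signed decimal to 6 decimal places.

This is a Clebsch–Gordan (vector-coupling) coefficient.
√[12·0!6!5!/12! · 2!4!3!2!5!6!] = √(8294400/77)
  +(−1)^0/∏(0,0,4,3,2,2)! = 1/576  (running 1/576)
⟨..|..⟩ = √(8294400/77)·(1/576) = +0.569803

Clebsch–Gordan coefficient, +√(25/77) ≈ +0.569803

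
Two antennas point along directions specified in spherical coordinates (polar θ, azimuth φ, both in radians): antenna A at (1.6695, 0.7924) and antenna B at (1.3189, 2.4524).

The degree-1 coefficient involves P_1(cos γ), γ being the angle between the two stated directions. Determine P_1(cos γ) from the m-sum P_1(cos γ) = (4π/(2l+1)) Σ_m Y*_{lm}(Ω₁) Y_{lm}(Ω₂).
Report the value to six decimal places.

-0.110415

Addition theorem: P_1(cos γ) = (4π/3) Σ_m Y*_{lm}(Ω₁) Y_{lm}(Ω₂), m = −1…1:
  [-1]  conj(Y_{1,-1})(Ω₁) = 0.24140 + 0.24481j ; Y_{1,-1}(Ω₂) = -0.25822 - 0.21277j ; Δ = -0.01025 - 0.11458j
  [+0]  conj(Y_{1,0})(Ω₁) = -0.04815 + 0.00000j ; Y_{1,0}(Ω₂) = 0.12178 + 0.00000j ; Δ = -0.00586 + 0.00000j
  [+1]  conj(Y_{1,1})(Ω₁) = -0.24140 + 0.24481j ; Y_{1,1}(Ω₂) = 0.25822 - 0.21277j ; Δ = -0.01025 + 0.11458j
Accumulated sum -0.02636 + 0.00000j; after 4π/(2l+1) scaling, -0.11042 + 0.00000j ⇒ P_1 = -0.110415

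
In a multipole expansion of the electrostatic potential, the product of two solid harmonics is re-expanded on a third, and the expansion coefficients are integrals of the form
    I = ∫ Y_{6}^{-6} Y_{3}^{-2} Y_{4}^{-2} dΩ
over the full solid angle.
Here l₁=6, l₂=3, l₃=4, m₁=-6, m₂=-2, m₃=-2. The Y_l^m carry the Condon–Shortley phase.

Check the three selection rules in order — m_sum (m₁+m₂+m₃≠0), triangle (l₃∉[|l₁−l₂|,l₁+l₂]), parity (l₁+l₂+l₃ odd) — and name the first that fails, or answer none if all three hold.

Σmᵢ = -10  ✗
l₃∈[|l₁−l₂|,l₁+l₂]=[3,9], have l₃=4
Σlᵢ = 13 ⇒ odd

m_sum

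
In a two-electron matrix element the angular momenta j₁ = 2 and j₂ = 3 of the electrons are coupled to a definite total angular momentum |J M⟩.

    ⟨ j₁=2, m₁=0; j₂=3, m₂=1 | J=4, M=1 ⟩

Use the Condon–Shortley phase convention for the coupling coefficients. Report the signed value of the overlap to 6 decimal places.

j₁+j₂−J=1  J+j₁−j₂=3  J−j₁+j₂=5  j₁+j₂+J+1=10
(j₁±m₁, j₂±m₂, J±M) = (2,2,4,2,5,3)
P² = 1728/7
sum k=0..1:
  [0] +1/48 = 1/48
  [1] −1/24 = -1/24
S = -1/48
C² = P²·S² = 3/28 ; C = -0.327327

−√(3/28) ≈ -0.327327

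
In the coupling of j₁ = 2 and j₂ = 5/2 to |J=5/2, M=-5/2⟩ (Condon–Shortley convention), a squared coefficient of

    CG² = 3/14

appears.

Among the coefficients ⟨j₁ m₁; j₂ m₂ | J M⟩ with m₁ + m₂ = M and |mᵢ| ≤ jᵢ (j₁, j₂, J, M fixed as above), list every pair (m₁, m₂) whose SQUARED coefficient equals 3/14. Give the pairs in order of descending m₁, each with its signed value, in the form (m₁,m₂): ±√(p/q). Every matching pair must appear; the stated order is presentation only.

Admissible pairs with m₁+m₂ = M = -5/2: (-2,-1/2), (-1,-3/2), (0,-5/2)
  (m₁,m₂)=(0,-5/2): CG² = 5/14, CG = +√(5/14)
  (m₁,m₂)=(-1,-3/2): CG² = 3/7, CG = −√(3/7)
  (m₁,m₂)=(-2,-1/2): CG² = 3/14, CG = +√(3/14)   ← matches the target
Pairs with CG² = 3/14: (-2,-1/2): +√(3/14)

(-2,-1/2): +√(3/14)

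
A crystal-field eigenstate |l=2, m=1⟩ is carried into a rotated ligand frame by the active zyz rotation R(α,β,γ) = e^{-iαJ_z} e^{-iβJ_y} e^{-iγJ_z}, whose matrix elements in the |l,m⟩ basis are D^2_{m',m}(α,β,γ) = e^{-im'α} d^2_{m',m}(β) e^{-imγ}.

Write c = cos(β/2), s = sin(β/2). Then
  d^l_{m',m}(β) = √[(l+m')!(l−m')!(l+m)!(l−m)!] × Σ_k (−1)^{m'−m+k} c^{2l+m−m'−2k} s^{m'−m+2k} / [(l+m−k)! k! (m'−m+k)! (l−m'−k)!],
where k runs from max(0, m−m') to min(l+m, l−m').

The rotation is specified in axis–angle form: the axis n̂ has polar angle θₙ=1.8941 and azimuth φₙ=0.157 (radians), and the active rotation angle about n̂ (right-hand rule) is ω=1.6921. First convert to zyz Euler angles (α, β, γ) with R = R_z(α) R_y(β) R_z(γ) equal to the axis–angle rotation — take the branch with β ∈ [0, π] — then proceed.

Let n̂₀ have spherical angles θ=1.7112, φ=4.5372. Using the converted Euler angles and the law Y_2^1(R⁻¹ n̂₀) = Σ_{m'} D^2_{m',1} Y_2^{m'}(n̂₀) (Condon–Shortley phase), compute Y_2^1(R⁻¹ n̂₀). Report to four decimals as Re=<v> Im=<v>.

Axis–angle → zyz. n̂ = (sinθₙcosφₙ, sinθₙsinφₙ, cosθₙ) = (+0.936529, +0.148255, -0.317701), ω = 1.6921.
R = I cosω + sinω [n̂]ₓ + (1−cosω) n̂n̂ᵀ gives
  R = [+0.862213, +0.471013, -0.186374; -0.159720, -0.096367, -0.982447; -0.480706, +0.876847, -0.007859]
β = atan2(√(R₁₃²+R₂₃²), R₃₃) = 1.578655; α = atan2(R₂₃, R₁₃) mod 2π = 4.524913; γ = atan2(R₃₂, −R₃₁) mod 2π = 1.069320
Need the full column D^2_{m',1} for m'=−2..2 at α=4.5249, β=1.5787, γ=1.0693.
cos(β/2)=0.704323, sin(β/2)=0.709880
d^2_{-2,1}: single k=3 term ⇒ +0.503914;  D = -0.063587+0.499886i
d^2_{-1,1}: k∈[2..3] ⇒ +0.749954 -0.253945 = +0.496009;  D = -0.471757-0.153200i
d^2_{0,1}: k∈[1..2] ⇒ +0.607541 -0.617166 = -0.009625;  D = -0.004627+0.008440i
d^2_{1,1}: k∈[0..1] ⇒ +0.246086 -0.749954 = -0.503868;  D = -0.388942-0.320323i
d^2_{2,1}: single k=0 term ⇒ -0.496055;  D = +0.381198-0.317426i
Y_2^{m'}(θ=1.7112,φ=4.5372) and Σ D·Y over m':
  (-0.0636+0.4999i)·(-0.3557-0.1300i)  (-0.4718-0.1532i)·(+0.0187-0.1054i)  (-0.0046+0.0084i)·(-0.2969+0.0000i)  (-0.3889-0.3203i)·(-0.0187-0.1054i)  (+0.3812-0.3174i)·(-0.3557+0.1300i)
Y_2^1(R⁻¹ n̂) = -0.056815+0.084257i

Re=-0.0568 Im=0.0843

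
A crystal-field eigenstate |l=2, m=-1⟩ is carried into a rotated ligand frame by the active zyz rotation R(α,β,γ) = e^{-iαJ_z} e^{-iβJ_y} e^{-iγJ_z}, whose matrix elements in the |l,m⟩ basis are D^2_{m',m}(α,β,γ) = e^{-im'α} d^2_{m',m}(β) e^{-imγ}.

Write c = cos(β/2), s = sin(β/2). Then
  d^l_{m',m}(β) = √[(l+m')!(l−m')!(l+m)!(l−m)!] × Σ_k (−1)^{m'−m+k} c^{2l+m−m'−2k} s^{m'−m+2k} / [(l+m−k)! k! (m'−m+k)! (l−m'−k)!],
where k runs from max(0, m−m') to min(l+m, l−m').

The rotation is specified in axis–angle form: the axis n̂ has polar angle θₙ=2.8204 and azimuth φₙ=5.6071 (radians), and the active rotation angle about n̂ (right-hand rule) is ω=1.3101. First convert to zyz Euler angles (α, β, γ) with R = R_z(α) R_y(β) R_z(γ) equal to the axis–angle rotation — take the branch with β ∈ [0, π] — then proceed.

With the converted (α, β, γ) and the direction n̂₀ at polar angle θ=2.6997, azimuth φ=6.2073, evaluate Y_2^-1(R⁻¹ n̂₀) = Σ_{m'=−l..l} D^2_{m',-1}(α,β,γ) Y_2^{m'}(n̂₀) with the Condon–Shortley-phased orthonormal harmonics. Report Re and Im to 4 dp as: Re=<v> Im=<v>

Re=-0.1102 Im=0.0194

Axis–angle → zyz. n̂ = (sinθₙcosφₙ, sinθₙsinφₙ, cosθₙ) = (+0.246254, -0.197546, -0.948860), ω = 1.3101.
R = I cosω + sinω [n̂]ₓ + (1−cosω) n̂n̂ᵀ gives
  R = [+0.302764, +0.880691, -0.364305; -0.952906, +0.286719, -0.098803; +0.017438, +0.377063, +0.926024]
β = atan2(√(R₁₃²+R₂₃²), R₃₃) = 0.387058; α = atan2(R₂₃, R₁₃) mod 2π = 3.406433; γ = atan2(R₃₂, −R₃₁) mod 2π = 1.617011
Need the full column D^2_{m',-1} for m'=−2..2 at α=3.4064, β=0.3871, γ=1.6170.
cos(β/2)=0.981332, sin(β/2)=0.192323
d^2_{-2,-1}: single k=1 term ⇒ +0.363504;  D = -0.197959+0.304873i
d^2_{-1,-1}: k∈[0..1] ⇒ +0.927392 -0.106860 = +0.820532;  D = +0.251134-0.781155i
d^2_{0,-1}: k∈[0..1] ⇒ -0.445199 +0.017100 = -0.428100;  D = +0.019777-0.427643i
d^2_{1,-1}: k∈[0..1] ⇒ +0.106860 -0.001368 = +0.105492;  D = -0.022880-0.102981i
d^2_{2,-1}: single k=0 term ⇒ -0.013962;  D = -0.006490-0.012362i
Y_2^{m'}(θ=2.6997,φ=6.2073) and Σ D·Y over m':
  (-0.1980+0.3049i)·(+0.0698+0.0107i)  (+0.2511-0.7812i)·(-0.2978-0.0226i)  (+0.0198-0.4276i)·(+0.4577+0.0000i)  (-0.0229-0.1030i)·(+0.2978-0.0226i)  (-0.0065-0.0124i)·(+0.0698-0.0107i)
Y_2^-1(R⁻¹ n̂) = -0.110228+0.019415i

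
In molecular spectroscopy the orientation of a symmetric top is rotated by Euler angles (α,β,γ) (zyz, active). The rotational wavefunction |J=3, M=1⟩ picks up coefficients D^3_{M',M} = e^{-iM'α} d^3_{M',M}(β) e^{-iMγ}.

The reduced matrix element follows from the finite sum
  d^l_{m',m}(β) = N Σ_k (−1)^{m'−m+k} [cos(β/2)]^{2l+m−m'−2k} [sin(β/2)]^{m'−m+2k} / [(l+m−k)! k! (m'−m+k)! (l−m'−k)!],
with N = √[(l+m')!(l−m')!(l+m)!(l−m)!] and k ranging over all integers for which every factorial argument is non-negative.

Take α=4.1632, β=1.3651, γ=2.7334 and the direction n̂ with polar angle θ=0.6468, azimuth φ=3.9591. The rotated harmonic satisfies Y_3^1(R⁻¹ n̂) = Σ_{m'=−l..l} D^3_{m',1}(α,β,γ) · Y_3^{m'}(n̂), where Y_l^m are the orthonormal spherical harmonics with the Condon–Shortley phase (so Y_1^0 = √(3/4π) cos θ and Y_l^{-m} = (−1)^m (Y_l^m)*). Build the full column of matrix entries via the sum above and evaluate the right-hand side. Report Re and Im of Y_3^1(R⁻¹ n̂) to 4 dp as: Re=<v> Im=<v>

Re=-0.3143 Im=-0.2109

Need the full column D^3_{m',1} for m'=−3..3 at α=4.1632, β=1.3651, γ=2.7334.
cos(β/2)=0.775967, sin(β/2)=0.630774
d^3_{-3,1}: single k=4 term ⇒ +0.369170;  D = -0.349080-0.120123i
d^3_{-2,1}: k∈[3..4] ⇒ +0.741618 -0.245026 = +0.496593;  D = +0.382936-0.316171i
d^3_{-1,1}: k∈[2..4] ⇒ +0.865508 -0.762554 +0.062986 = +0.165939;  D = +0.023319+0.164293i
d^3_{0,1}: k∈[1..3] ⇒ +0.614724 -1.218603 +0.268412 = -0.335467;  D = +0.307905+0.133164i
d^3_{1,1}: k∈[0..2] ⇒ +0.218303 -1.154010 +0.571916 = -0.363792;  D = -0.297468+0.209422i
d^3_{2,1}: k∈[0..1] ⇒ -0.561163 +0.741618 = +0.180455;  D = +0.011582+0.180083i
d^3_{3,1}: single k=0 term ⇒ +0.558683;  D = -0.494262-0.260444i
Y_3^{m'}(θ=0.6468,φ=3.9591) and Σ D·Y over m':
  (-0.3491-0.1201i)·(+0.0705+0.0581i)  (+0.3829-0.3162i)·(-0.0190-0.2956i)  (+0.0233+0.1643i)·(-0.2910+0.3103i)  (+0.3079+0.1332i)·(+0.0548+0.0000i)  (-0.2975+0.2094i)·(+0.2910+0.3103i)  (+0.0116+0.1801i)·(-0.0190+0.2956i)  (-0.4943-0.2604i)·(-0.0705+0.0581i)
Y_3^1(R⁻¹ n̂) = -0.314271-0.210883i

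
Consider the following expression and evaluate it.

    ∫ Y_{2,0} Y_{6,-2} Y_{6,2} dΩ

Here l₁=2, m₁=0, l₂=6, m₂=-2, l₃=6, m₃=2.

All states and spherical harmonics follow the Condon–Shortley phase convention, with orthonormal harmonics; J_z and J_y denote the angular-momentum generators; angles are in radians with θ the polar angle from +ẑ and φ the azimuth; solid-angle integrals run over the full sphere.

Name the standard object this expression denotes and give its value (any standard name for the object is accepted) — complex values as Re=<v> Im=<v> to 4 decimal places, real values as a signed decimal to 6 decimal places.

Gaunt coefficient, +0.114688

This is a Gaunt coefficient — the integral of a triple product of spherical harmonics over the sphere.
Checks pass: Σm=0; 14 even; l₃=6∈[4,8].
(2·2+1)(2·6+1)(2·6+1) = 845
Δ: 2! 2! 10! / 15! → 1/90090
sum: t=0:+1/69120 t=1:−1/14400 t=2:+1/69120 = -7/172800
3j²(2 6 6; 0 0 0) = Δ·Π!·Σ² = 14/715  (sign -1)
sum: t=0:+1/69120 t=1:−1/30240 t=2:+1/322560 = -1/64512
3j²(2 6 6; 0 -2 2) = Δ·Π!·Σ² = 10/1001  (sign -1)
combine: 4πI² = 845·14/715·10/1001 = 20/121
take √, sign +1: I = 0.11468784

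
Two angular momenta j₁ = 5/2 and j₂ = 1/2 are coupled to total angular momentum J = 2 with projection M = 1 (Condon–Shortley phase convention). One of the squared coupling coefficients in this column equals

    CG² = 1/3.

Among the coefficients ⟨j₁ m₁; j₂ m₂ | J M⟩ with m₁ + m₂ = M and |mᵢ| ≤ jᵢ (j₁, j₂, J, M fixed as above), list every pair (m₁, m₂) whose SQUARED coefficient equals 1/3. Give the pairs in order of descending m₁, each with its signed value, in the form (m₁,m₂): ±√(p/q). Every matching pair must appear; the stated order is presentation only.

(1/2,1/2): −√(1/3)

Admissible pairs with m₁+m₂ = M = 1: (1/2,1/2), (3/2,-1/2)
  (m₁,m₂)=(3/2,-1/2): CG² = 2/3, CG = +√(2/3)
  (m₁,m₂)=(1/2,1/2): CG² = 1/3, CG = −√(1/3)   ← matches the target
Pairs with CG² = 1/3: (1/2,1/2): −√(1/3)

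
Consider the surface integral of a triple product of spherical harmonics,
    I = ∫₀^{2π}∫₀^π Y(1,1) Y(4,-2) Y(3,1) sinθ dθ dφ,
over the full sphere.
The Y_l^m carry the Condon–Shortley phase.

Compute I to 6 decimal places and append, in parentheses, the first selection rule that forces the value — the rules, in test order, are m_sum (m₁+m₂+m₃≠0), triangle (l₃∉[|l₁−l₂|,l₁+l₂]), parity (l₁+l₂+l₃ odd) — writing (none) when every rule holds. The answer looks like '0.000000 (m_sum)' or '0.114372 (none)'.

Rules hold: Σm=0, L=8 even, 3≤3≤5.
N = 3·9·7 = 189
Δ = 2!·0!·6!/9! = 1/252
Racah Σ t=1..1: t=1:−1/36 = -1/36
⇒ 3j(1 4 3; 0 0 0)² = 4/63, sgn +1
Racah Σ t=0..0: t=0:+1/96 = 1/96
⇒ 3j(1 4 3; 1 -2 1)² = 5/84, sgn +1
4πI² = N·(3j₀)²·(3jₘ)² = 5/7
I = +1·√(0.714286/4π) = 0.23841361
No selection rule forces the value: the integral is nonzero (none).

0.238414 (none)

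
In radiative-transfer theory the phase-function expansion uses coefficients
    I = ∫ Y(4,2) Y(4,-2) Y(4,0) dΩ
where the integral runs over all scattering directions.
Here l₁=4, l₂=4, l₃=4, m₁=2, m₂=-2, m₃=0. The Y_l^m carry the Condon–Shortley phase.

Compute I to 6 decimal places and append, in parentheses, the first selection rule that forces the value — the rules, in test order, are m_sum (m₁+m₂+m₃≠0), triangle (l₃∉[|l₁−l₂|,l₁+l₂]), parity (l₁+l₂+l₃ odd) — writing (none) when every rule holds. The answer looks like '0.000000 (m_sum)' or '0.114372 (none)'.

-0.083698 (none)

Rules hold: Σm=0, L=12 even, 0≤4≤8.
N = 9·9·9 = 729
Δ = 4!·4!·4!/13! = 1/450450
Racah Σ t=0..4: t=0:+1/13824 t=1:−1/216 t=2:+1/64 t=3:−1/216 t=4:+1/13824 = 5/768
⇒ 3j(4 4 4; 0 0 0)² = 18/1001, sgn +1
Racah Σ t=0..2: t=0:+1/384 t=1:−1/216 t=2:+1/2304 = -11/6912
⇒ 3j(4 4 4; 2 -2 0)² = 11/1638, sgn -1
4πI² = N·(3j₀)²·(3jₘ)² = 729/8281
I = -1·√(0.0880328/4π) = -0.08369845
No selection rule forces the value: the integral is nonzero (none).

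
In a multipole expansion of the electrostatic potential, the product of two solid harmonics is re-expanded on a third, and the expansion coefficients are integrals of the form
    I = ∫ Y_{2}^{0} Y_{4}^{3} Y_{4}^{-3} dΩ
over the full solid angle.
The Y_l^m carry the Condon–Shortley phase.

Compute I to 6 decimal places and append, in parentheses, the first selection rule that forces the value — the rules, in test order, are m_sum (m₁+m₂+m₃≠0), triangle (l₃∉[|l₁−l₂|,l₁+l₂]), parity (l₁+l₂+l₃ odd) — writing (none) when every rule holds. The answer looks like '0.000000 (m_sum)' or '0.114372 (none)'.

0.057344 (none)

m-sum 0 ✓  L=10 even ✓  2≤4≤6 ✓
Π(2lᵢ+1) = 5×9×9 = 405
triangle coeff Δ(2,4,4) = 1/13860
Σ_t [0,2]: t=0:+1/192 t=1:−1/36 t=2:+1/192 = -5/288
(3j)²=20/693 [(2 4 4; 0 0 0)], sign=-1
Σ_t [1,2]: t=1:−1/720 t=2:+1/480 = 1/1440
(3j)²=7/1980 [(2 4 4; 0 3 -3)], sign=-1
⇒ 4πI² = 5/121
I = (+1)√(5/121/(4π)) = 0.05734392
No selection rule forces the value: the integral is nonzero (none).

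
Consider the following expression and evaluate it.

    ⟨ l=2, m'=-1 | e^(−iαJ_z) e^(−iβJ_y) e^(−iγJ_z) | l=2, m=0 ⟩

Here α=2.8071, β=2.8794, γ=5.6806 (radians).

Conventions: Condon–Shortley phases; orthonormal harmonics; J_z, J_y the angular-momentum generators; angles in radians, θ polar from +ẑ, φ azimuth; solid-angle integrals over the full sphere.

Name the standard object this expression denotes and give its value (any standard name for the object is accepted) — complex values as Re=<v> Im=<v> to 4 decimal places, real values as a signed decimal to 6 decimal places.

This is a Wigner D-matrix element — the rotation-matrix element ⟨l m'| R(α,β,γ) |l m⟩ in the angular-momentum basis.
D^2_{-1,0}(2.8071,2.8794,5.6806) = e^{-i·-1·2.8071}·d^2_{-1,0}(2.8794)·e^{-i·0·5.6806}. Compute d first:
c=cos(2.879400/2)=0.130721, s=sin(2.879400/2)=0.991419; N=√[1·6·2·2]=4.898979
Admissible k: 1..2 (factorial args all ≥0)
  k=1: (−1)^0·4.8990/(2)·0.1307^3·0.9914^1 = +0.005425
  k=2: (−1)^1·4.8990/(2)·0.1307^1·0.9914^3 = -0.312028
d^2_{-1,0}(2.8794) = +0.005425 -0.312028 = -0.306603
Attach z-rotation phases: D = e^{-i(-1)(2.8071)}·(-0.306603)·e^{-i(0)(5.6806)} = +0.289610-0.100655i

Wigner D-matrix element, Re=0.2896 Im=-0.1007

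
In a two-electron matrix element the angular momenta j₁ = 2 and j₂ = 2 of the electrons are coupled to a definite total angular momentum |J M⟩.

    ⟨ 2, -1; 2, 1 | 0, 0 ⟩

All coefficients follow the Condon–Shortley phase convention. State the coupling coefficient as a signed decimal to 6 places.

j₁+j₂−J=4  J+j₁−j₂=0  J−j₁+j₂=0  j₁+j₂+J+1=5
(j₁±m₁, j₂±m₂, J±M) = (1,3,3,1,0,0)
P² = 36/5
sum k=3..3:
  [3] −1/6 = -1/6
S = -1/6
C² = P²·S² = 1/5 ; C = -0.447214

−√(1/5) ≈ -0.447214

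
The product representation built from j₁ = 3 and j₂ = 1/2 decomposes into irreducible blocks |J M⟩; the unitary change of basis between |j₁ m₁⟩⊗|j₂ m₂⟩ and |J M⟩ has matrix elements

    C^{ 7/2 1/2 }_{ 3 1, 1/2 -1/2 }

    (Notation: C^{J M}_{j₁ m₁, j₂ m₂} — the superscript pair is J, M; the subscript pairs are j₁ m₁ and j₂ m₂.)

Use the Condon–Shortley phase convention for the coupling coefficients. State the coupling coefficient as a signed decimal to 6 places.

+0.654654  (= +√(3/7))

triangle: 0!·6!·1!/8! = 720/40320
(j±m)!: 4!·2!·0!·1!·4!·3! = 6912
prefactor² = (2J+1)·Δ·N² = 6912/7
  k=0: +1/(0!·0!·2!·0!·4!·1!) = 1/48
Σ = 1/48  ⇒  CG² = 6912/7·(1/48)² = 3/7
CG = +√(3/7) = +0.654654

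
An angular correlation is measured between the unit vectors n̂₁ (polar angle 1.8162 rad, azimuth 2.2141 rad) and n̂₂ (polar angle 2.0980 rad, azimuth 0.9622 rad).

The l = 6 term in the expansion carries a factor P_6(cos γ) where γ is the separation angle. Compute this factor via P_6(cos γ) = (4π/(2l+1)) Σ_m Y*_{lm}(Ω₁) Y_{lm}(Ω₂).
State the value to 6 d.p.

Term-by-term m-sum for l=6 (normalisation 4π/13 = 0.966644):
  [-6]  conj(Y_{6,-6})(Ω₁) = 0.30307 + 0.26486j ; Y_{6,-6}(Ω₂) = 0.17565 + 0.09825j ; Δ = 0.02721 + 0.07630j
  [-5]  conj(Y_{6,-5})(Ω₁) = -0.02614 + 0.34822j ; Y_{6,-5}(Ω₂) = -0.03996 - 0.40391j ; Δ = 0.14169 - 0.00336j
  [-4]  conj(Y_{6,-4})(Ω₁) = 0.09338 - 0.05964j ; Y_{6,-4}(Ω₂) = -0.26996 + 0.23073j ; Δ = -0.01145 + 0.03765j
  [-3]  conj(Y_{6,-3})(Ω₁) = 0.31791 + 0.11934j ; Y_{6,-3}(Ω₂) = -0.04413 - 0.01150j ; Δ = -0.01266 - 0.00892j
  [-2]  conj(Y_{6,-2})(Ω₁) = -0.00451 - 0.01546j ; Y_{6,-2}(Ω₂) = 0.12145 + 0.32904j ; Δ = 0.00454 - 0.00336j
  [-1]  conj(Y_{6,-1})(Ω₁) = 0.19476 - 0.25979j ; Y_{6,-1}(Ω₂) = 0.04910 - 0.07046j ; Δ = -0.00874 - 0.02648j
  [+0]  conj(Y_{6,0})(Ω₁) = 0.00938 + 0.00000j ; Y_{6,0}(Ω₂) = 0.32686 + 0.00000j ; Δ = 0.00307 + 0.00000j
  [+1]  conj(Y_{6,1})(Ω₁) = -0.19476 - 0.25979j ; Y_{6,1}(Ω₂) = -0.04910 - 0.07046j ; Δ = -0.00874 + 0.02648j
  [+2]  conj(Y_{6,2})(Ω₁) = -0.00451 + 0.01546j ; Y_{6,2}(Ω₂) = 0.12145 - 0.32904j ; Δ = 0.00454 + 0.00336j
  [+3]  conj(Y_{6,3})(Ω₁) = -0.31791 + 0.11934j ; Y_{6,3}(Ω₂) = 0.04413 - 0.01150j ; Δ = -0.01266 + 0.00892j
  [+4]  conj(Y_{6,4})(Ω₁) = 0.09338 + 0.05964j ; Y_{6,4}(Ω₂) = -0.26996 - 0.23073j ; Δ = -0.01145 - 0.03765j
  [+5]  conj(Y_{6,5})(Ω₁) = 0.02614 + 0.34822j ; Y_{6,5}(Ω₂) = 0.03996 - 0.40391j ; Δ = 0.14169 + 0.00336j
  [+6]  conj(Y_{6,6})(Ω₁) = 0.30307 - 0.26486j ; Y_{6,6}(Ω₂) = 0.17565 - 0.09825j ; Δ = 0.02721 - 0.07630j
Accumulated sum 0.28426 + 0.00000j; after 4π/(2l+1) scaling, 0.27478 + 0.00000j ⇒ P_6 = 0.274777

0.274777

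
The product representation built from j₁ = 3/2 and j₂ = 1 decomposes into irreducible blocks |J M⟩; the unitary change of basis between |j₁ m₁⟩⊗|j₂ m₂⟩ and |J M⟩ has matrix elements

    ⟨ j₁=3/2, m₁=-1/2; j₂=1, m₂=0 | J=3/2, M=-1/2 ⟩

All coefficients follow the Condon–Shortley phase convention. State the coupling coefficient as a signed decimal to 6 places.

triangle: 1!·2!·1!/5! = 2/120
(j±m)!: 1!·2!·1!·1!·1!·2! = 4
prefactor² = (2J+1)·Δ·N² = 4/15
  k=0: +1/(0!·1!·2!·1!·0!·0!) = 1/2
  k=1: −1/(1!·0!·1!·0!·1!·1!) = -1
Σ = -1/2  ⇒  CG² = 4/15·(-1/2)² = 1/15
CG = −√(1/15) = -0.258199

-0.258199  (= −√(1/15))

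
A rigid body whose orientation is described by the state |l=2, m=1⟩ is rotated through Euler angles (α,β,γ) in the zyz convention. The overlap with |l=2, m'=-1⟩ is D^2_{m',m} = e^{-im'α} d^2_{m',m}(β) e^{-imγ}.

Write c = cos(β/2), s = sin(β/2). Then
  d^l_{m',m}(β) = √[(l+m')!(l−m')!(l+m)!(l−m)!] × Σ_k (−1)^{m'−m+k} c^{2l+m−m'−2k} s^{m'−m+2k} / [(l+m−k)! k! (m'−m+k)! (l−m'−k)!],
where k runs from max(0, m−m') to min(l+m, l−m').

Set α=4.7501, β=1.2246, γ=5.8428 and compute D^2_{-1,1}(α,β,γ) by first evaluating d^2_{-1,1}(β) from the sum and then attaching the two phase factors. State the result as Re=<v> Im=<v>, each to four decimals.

First d^2_{-1,1}(β=1.2246), then the phase factors e^{-i(-1)α} and e^{-i(1)γ}:
Half-angle: c=0.818328, s=0.574751. N=√(1·6·6·1)=6.000000
Admissible k: 2..3 (factorial args all ≥0)
  k=2: (−1)^0·6.0000/(2)·0.8183^2·0.5748^2 = +0.663645
  k=3: (−1)^1·6.0000/(6)·0.8183^0·0.5748^4 = -0.109124
d^2_{-1,1}(1.2246) = +0.663645 -0.109124 = +0.554522
Attach z-rotation phases: D = e^{-i(-1)(4.7501)}·(+0.554522)·e^{-i(1)(5.8428)} = +0.255130-0.492344i

Re=0.2551 Im=-0.4923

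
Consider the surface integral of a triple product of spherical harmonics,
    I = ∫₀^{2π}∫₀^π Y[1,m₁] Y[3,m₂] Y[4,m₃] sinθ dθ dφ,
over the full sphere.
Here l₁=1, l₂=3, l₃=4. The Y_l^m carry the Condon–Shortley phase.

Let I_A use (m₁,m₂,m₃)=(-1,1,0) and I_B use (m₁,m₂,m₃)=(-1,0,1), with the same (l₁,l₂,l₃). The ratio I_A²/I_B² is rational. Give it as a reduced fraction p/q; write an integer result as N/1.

3/5

Same 1,3,4: normalisation and zero-m 3j drop out of the ratio.
A: Δ: 0! 2! 6! / 9! → 1/252; sum: t=0:+1/96 = 1/96; 3j²(1 3 4; -1 1 0) = Δ·Π!·Σ² = 1/42  (sign +1)
B: Δ: 0! 2! 6! / 9! → 1/252; sum: t=0:+1/72 = 1/72; 3j²(1 3 4; -1 0 1) = Δ·Π!·Σ² = 5/126  (sign -1)
I_A²/I_B² = (1/42)/(5/126) = 3/5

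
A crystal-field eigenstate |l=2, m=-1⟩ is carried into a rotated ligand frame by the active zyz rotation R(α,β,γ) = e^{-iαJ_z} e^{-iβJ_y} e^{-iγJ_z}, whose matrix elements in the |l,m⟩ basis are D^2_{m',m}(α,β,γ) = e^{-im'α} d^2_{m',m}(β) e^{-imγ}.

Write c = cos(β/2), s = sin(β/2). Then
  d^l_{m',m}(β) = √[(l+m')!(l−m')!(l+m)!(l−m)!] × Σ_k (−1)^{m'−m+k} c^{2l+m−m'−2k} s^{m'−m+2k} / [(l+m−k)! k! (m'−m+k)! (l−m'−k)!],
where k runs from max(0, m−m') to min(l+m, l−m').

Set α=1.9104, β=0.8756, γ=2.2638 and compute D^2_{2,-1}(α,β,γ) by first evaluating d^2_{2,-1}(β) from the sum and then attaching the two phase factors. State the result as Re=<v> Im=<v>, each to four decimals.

Re=-0.0019 Im=0.1380

First d^2_{2,-1}(β=0.8756), then the phase factors e^{-i(2)α} and e^{-i(-1)γ}:
c=cos(0.875600/2)=0.905687, s=sin(0.875600/2)=0.423948; N=√[24·1·1·6]=12.000000
k: max(0,(-1)−(2))=0 … min(2+(-1),2−(2))=0
  k=0: (−1)^3·12.0000/(6)·0.9057^1·0.4239^3 = -0.138021
d^2_{2,-1}(0.8756) = -0.138021
Phases: e^{-i·(2)·1.9104}=-0.778071+0.628176i, e^{-i·(-1)·2.2638}=-0.638851+0.769331i ⇒ D=-0.001904+0.138008i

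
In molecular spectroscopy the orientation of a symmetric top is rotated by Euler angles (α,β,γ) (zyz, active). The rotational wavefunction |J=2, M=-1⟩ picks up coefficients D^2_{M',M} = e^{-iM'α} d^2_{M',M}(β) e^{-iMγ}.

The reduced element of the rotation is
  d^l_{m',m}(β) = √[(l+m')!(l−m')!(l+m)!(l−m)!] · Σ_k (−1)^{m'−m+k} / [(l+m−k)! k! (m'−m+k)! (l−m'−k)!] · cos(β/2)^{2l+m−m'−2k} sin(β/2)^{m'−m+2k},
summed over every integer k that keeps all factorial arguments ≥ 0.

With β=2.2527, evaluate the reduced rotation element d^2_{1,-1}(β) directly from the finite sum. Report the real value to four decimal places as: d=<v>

d^2_{1,-1}(β=2.2527) via the finite sum:
With c≡cos(β/2)=0.429958 and s≡sin(β/2)=0.902849, N=[6·1·1·6]^{1/2}=6.000000
Admissible k: 0..1 (factorial args all ≥0)
  k=0: (−1)^2·6.0000/(2)·0.4300^2·0.9028^2 = +0.452068
  k=1: (−1)^3·6.0000/(6)·0.4300^0·0.9028^4 = -0.664447
d^2_{1,-1}(2.2527) = +0.452068 -0.664447 = -0.212379

d=-0.2124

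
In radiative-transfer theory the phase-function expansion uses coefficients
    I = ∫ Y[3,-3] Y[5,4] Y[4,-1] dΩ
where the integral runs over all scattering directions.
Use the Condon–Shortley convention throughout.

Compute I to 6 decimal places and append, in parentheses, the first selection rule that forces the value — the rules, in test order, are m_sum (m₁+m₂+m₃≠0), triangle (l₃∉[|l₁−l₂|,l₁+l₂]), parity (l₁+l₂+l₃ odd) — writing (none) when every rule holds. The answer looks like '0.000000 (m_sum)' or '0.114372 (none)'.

m-sum 0 ✓  L=12 even ✓  2≤4≤8 ✓
Π(2lᵢ+1) = 7×11×9 = 693
triangle coeff Δ(3,5,4) = 1/180180
Σ_t [1,3]: t=1:−1/576 t=2:+1/144 t=3:−1/576 = 1/288
(3j)²=20/1001 [(3 5 4; 0 0 0)], sign=+1
Σ_t [4,4]: t=4:+1/5760 = 1/5760
(3j)²=9/286 [(3 5 4; -3 4 -1)], sign=-1
⇒ 4πI² = 810/1859
I = (-1)√(810/1859/(4π)) = -0.18620781
No selection rule forces the value: the integral is nonzero (none).

-0.186208 (none)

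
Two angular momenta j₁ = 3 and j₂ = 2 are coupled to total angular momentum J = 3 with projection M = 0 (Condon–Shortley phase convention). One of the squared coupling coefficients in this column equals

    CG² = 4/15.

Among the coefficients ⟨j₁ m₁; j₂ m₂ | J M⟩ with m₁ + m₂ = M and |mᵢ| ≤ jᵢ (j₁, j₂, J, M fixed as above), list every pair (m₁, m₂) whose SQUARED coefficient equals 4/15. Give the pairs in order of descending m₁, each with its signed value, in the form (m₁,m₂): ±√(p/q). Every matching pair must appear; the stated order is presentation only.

Admissible pairs with m₁+m₂ = M = 0: (-2,2), (-1,1), (0,0), (1,-1), (2,-2)
  (m₁,m₂)=(2,-2): CG² = 1/3, CG = +√(1/3)
  (m₁,m₂)=(1,-1): CG² = 1/30, CG = +√(1/30)
  (m₁,m₂)=(0,0): CG² = 4/15, CG = −√(4/15)   ← matches the target
  (m₁,m₂)=(-1,1): CG² = 1/30, CG = +√(1/30)
  (m₁,m₂)=(-2,2): CG² = 1/3, CG = +√(1/3)
Pairs with CG² = 4/15: (0,0): −√(4/15)

(0,0): −√(4/15)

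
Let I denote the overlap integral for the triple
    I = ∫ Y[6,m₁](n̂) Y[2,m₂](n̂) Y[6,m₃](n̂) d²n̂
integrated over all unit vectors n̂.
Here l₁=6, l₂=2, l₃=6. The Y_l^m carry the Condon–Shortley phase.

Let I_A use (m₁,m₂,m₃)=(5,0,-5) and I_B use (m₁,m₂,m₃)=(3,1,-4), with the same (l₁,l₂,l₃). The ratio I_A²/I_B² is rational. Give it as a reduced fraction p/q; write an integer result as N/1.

121/245

Shared (l₁,l₂,l₃)=(6,2,6): N and (l;000)² cancel in I_A²/I_B².
A: Δ = 2!·10!·2!/15! = 1/90090; Racah Σ t=0..1: t=0:+1/1451520 t=1:−1/3628800 = 1/2419200; ⇒ 3j(6 2 6; 5 0 -5)² = 11/910, sgn -1
B: Δ = 2!·10!·2!/15! = 1/90090; Racah Σ t=1..2: t=1:−1/161280 t=2:+1/725760 = -1/207360; ⇒ 3j(6 2 6; 3 1 -4)² = 7/286, sgn -1
I_A²/I_B² = (11/910)/(7/286) = 121/245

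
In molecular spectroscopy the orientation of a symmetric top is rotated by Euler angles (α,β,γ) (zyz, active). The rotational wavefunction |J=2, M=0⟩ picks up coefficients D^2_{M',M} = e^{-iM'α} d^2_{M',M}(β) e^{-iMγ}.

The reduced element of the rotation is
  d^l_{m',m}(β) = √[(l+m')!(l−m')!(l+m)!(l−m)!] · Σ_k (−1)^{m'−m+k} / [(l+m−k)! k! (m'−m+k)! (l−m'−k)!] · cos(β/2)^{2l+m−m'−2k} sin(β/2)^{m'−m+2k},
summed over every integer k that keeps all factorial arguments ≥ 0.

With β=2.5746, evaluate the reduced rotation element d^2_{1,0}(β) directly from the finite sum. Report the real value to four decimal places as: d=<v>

d^2_{1,0}(β=2.5746) via the finite sum:
With c≡cos(β/2)=0.279714 and s≡sin(β/2)=0.960083, N=[6·1·2·2]^{1/2}=4.898979
k: max(0,(0)−(1))=0 … min(2+(0),2−(1))=1
  k=0: (−1)^1·4.8990/(2)·0.2797^3·0.9601^1 = -0.051467
  k=1: (−1)^2·4.8990/(2)·0.2797^1·0.9601^3 = +0.606341
d^2_{1,0}(2.5746) = -0.051467 +0.606341 = +0.554874

d=0.5549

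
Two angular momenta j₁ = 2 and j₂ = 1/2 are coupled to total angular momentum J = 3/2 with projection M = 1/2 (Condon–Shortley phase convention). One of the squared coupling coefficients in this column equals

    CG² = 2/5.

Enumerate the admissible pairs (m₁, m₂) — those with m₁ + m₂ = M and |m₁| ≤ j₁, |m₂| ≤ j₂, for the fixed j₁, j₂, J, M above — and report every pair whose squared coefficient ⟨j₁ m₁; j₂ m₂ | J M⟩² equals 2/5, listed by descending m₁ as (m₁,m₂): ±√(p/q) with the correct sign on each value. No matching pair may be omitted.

(0,1/2): −√(2/5)

Admissible pairs with m₁+m₂ = M = 1/2: (0,1/2), (1,-1/2)
  (m₁,m₂)=(1,-1/2): CG² = 3/5, CG = +√(3/5)
  (m₁,m₂)=(0,1/2): CG² = 2/5, CG = −√(2/5)   ← matches the target
Pairs with CG² = 2/5: (0,1/2): −√(2/5)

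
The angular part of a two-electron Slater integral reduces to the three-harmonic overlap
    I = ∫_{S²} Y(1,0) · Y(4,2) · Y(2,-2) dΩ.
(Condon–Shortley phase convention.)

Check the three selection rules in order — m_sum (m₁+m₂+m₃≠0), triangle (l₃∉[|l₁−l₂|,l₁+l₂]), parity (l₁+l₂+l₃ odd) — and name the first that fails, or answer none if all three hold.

triangle

m₁+m₂+m₃ = 0 + 2 − 2 = 0  ✓
triangle: need |l₁−l₂| ≤ l₃ ≤ l₁+l₂ = [3,5]; l₃=2 is outside  ✗
parity: l₁+l₂+l₃ = 7 is odd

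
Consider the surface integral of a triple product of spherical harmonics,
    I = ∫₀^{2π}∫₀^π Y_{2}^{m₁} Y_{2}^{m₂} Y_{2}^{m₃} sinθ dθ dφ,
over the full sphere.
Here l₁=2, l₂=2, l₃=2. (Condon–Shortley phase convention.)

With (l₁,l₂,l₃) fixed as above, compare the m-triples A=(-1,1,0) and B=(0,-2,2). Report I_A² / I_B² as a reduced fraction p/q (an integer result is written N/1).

Shared (l₁,l₂,l₃)=(2,2,2): N and (l;000)² cancel in I_A²/I_B².
A: Δ = 2!·2!·2!/7! = 1/630; Racah Σ t=1..2: t=1:−1/4 t=2:+1/2 = 1/4; ⇒ 3j(2 2 2; -1 1 0)² = 1/70, sgn +1
B: Δ = 2!·2!·2!/7! = 1/630; Racah Σ t=0..0: t=0:+1/8 = 1/8; ⇒ 3j(2 2 2; 0 -2 2)² = 2/35, sgn +1
I_A²/I_B² = (1/70)/(2/35) = 1/4

1/4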